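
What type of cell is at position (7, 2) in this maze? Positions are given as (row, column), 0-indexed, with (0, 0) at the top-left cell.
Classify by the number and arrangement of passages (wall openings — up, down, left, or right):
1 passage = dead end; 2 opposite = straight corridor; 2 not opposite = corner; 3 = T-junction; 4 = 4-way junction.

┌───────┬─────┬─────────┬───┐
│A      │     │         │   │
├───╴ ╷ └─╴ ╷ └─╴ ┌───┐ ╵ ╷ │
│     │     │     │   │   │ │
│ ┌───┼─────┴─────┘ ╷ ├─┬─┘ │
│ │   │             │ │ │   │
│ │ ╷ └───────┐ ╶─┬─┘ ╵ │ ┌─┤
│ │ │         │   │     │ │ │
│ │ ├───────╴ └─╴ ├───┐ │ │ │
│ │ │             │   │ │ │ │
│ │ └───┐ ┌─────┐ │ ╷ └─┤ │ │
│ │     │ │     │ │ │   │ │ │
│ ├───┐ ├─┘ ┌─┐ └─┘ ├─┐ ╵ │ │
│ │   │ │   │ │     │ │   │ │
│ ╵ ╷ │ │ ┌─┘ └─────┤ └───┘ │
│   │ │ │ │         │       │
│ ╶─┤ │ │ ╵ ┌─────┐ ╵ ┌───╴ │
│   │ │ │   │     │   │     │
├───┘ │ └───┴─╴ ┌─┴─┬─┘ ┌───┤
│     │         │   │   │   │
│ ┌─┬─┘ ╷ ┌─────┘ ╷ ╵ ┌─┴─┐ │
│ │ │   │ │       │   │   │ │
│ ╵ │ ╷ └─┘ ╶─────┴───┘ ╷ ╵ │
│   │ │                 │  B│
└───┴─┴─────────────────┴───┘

Checking cell at (7, 2):
Number of passages: 2
Cell type: straight corridor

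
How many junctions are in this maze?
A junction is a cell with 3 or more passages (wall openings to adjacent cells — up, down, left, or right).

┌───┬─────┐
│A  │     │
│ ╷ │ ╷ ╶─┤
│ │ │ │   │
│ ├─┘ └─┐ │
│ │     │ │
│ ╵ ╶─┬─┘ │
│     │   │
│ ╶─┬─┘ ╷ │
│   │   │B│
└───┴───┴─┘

Checking each cell for number of passages:

Junctions found (3+ passages):
  (0, 3): 3 passages
  (2, 2): 3 passages
  (3, 0): 3 passages
  (3, 1): 3 passages
  (3, 4): 3 passages
Total junctions: 5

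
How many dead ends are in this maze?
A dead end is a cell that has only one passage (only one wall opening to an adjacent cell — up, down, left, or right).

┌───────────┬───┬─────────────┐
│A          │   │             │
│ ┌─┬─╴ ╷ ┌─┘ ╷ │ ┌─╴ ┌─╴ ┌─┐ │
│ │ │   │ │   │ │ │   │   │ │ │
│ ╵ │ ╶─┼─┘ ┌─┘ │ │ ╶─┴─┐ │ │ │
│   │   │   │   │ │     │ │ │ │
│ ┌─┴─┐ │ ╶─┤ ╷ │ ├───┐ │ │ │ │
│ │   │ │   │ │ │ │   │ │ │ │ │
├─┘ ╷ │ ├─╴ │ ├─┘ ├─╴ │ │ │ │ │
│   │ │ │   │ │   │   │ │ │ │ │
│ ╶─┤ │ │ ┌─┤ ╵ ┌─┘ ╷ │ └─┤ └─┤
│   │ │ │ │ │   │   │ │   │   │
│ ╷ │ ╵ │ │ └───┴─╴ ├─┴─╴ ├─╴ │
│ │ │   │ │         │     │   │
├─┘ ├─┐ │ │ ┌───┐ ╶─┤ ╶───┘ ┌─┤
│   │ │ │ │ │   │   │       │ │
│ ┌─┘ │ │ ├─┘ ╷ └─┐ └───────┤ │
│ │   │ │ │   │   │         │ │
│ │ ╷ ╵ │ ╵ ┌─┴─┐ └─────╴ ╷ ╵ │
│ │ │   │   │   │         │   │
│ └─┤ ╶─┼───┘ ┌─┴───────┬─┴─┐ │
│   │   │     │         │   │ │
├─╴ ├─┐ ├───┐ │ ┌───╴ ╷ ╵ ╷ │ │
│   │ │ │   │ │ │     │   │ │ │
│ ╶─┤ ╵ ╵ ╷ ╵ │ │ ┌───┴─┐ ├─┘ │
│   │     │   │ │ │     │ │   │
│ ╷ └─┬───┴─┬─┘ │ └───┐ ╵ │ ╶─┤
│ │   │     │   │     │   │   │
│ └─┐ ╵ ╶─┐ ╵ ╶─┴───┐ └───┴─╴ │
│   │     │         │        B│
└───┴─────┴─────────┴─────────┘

Checking each cell for number of passages:

Dead ends found at positions:
  (0, 5)
  (1, 1)
  (1, 4)
  (1, 11)
  (1, 13)
  (3, 0)
  (3, 7)
  (3, 9)
  (4, 12)
  (4, 14)
  (5, 5)
  (5, 8)
  (5, 10)
  (6, 0)
  (7, 2)
  (7, 5)
  (7, 14)
  (9, 1)
  (9, 7)
  (10, 4)
  (11, 2)
  (11, 13)
  (12, 9)
  (14, 1)
  (14, 4)
  (14, 9)
Total dead ends: 26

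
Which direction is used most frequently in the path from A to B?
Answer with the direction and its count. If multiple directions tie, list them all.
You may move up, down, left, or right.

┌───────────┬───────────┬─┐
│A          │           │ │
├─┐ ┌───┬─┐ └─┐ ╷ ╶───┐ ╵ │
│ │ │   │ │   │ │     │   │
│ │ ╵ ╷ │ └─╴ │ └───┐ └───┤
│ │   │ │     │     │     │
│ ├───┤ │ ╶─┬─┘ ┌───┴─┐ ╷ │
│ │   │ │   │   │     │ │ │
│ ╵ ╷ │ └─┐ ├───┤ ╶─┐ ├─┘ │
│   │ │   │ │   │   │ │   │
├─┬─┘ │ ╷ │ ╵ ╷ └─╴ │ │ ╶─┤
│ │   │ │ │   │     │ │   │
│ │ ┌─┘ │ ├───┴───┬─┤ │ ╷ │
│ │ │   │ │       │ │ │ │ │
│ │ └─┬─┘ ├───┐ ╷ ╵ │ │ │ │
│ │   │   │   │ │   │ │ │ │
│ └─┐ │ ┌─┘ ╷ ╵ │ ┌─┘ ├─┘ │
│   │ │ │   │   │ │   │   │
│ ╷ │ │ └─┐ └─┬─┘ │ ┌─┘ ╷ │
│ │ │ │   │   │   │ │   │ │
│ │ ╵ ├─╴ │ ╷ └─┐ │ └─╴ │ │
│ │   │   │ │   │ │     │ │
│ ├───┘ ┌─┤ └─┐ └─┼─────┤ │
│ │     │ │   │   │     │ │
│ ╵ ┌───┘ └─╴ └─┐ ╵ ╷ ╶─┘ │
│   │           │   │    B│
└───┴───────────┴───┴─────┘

Directions: right, right, right, right, right, down, right, down, left, left, down, right, down, down, right, up, right, down, right, right, up, left, up, right, right, down, down, down, down, down, left, down, down, right, right, up, up, right, down, down, down, down
Counts: {'right': 16, 'down': 17, 'left': 4, 'up': 5}
Most common: down (17 times)

Solution:

┌───────────┬───────────┬─┐
│A → → → → ↓│           │ │
├─┐ ┌───┬─┐ └─┐ ╷ ╶───┐ ╵ │
│ │ │   │ │↳ ↓│ │     │   │
│ │ ╵ ╷ │ └─╴ │ └───┐ └───┤
│ │   │ │↓ ← ↲│     │     │
│ ├───┤ │ ╶─┬─┘ ┌───┴─┐ ╷ │
│ │   │ │↳ ↓│   │↱ → ↓│ │ │
│ ╵ ╷ │ └─┐ ├───┤ ╶─┐ ├─┘ │
│   │ │   │↓│↱ ↓│↑ ↰│↓│   │
├─┬─┘ │ ╷ │ ╵ ╷ └─╴ │ │ ╶─┤
│ │   │ │ │↳ ↑│↳ → ↑│↓│   │
│ │ ┌─┘ │ ├───┴───┬─┤ │ ╷ │
│ │ │   │ │       │ │↓│ │ │
│ │ └─┬─┘ ├───┐ ╷ ╵ │ │ │ │
│ │   │   │   │ │   │↓│ │ │
│ └─┐ │ ┌─┘ ╷ ╵ │ ┌─┘ ├─┘ │
│   │ │ │   │   │ │↓ ↲│↱ ↓│
│ ╷ │ │ └─┐ └─┬─┘ │ ┌─┘ ╷ │
│ │ │ │   │   │   │↓│  ↑│↓│
│ │ ╵ ├─╴ │ ╷ └─┐ │ └─╴ │ │
│ │   │   │ │   │ │↳ → ↑│↓│
│ ├───┘ ┌─┤ └─┐ └─┼─────┤ │
│ │     │ │   │   │     │↓│
│ ╵ ┌───┘ └─╴ └─┐ ╵ ╷ ╶─┘ │
│   │           │   │    B│
└───┴───────────┴───┴─────┘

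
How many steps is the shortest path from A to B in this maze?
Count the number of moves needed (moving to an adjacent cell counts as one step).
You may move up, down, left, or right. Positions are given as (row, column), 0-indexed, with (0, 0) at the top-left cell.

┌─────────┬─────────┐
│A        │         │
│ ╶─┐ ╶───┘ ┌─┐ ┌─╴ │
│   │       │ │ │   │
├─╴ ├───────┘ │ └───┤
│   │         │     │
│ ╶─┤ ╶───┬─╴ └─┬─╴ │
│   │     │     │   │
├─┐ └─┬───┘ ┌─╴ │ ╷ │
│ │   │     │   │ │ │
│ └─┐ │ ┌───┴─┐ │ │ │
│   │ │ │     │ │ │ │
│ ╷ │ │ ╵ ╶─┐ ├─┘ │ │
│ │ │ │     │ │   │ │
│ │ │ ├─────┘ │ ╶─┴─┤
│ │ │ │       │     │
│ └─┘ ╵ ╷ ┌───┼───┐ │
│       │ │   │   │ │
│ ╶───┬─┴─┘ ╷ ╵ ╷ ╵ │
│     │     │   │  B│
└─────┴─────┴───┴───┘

Using BFS to find shortest path:
Start: (0, 0), End: (9, 9)
Path found:
(0,0) → (0,1) → (0,2) → (1,2) → (1,3) → (1,4) → (1,5) → (0,5) → (0,6) → (0,7) → (1,7) → (2,7) → (2,8) → (2,9) → (3,9) → (3,8) → (4,8) → (5,8) → (6,8) → (6,7) → (7,7) → (7,8) → (7,9) → (8,9) → (9,9)
Number of steps: 24

Solution:

┌─────────┬─────────┐
│A → ↓    │↱ → ↓    │
│ ╶─┐ ╶───┘ ┌─┐ ┌─╴ │
│   │↳ → → ↑│ │↓│   │
├─╴ ├───────┘ │ └───┤
│   │         │↳ → ↓│
│ ╶─┤ ╶───┬─╴ └─┬─╴ │
│   │     │     │↓ ↲│
├─┐ └─┬───┘ ┌─╴ │ ╷ │
│ │   │     │   │↓│ │
│ └─┐ │ ┌───┴─┐ │ │ │
│   │ │ │     │ │↓│ │
│ ╷ │ │ ╵ ╶─┐ ├─┘ │ │
│ │ │ │     │ │↓ ↲│ │
│ │ │ ├─────┘ │ ╶─┴─┤
│ │ │ │       │↳ → ↓│
│ └─┘ ╵ ╷ ┌───┼───┐ │
│       │ │   │   │↓│
│ ╶───┬─┴─┘ ╷ ╵ ╷ ╵ │
│     │     │   │  B│
└─────┴─────┴───┴───┘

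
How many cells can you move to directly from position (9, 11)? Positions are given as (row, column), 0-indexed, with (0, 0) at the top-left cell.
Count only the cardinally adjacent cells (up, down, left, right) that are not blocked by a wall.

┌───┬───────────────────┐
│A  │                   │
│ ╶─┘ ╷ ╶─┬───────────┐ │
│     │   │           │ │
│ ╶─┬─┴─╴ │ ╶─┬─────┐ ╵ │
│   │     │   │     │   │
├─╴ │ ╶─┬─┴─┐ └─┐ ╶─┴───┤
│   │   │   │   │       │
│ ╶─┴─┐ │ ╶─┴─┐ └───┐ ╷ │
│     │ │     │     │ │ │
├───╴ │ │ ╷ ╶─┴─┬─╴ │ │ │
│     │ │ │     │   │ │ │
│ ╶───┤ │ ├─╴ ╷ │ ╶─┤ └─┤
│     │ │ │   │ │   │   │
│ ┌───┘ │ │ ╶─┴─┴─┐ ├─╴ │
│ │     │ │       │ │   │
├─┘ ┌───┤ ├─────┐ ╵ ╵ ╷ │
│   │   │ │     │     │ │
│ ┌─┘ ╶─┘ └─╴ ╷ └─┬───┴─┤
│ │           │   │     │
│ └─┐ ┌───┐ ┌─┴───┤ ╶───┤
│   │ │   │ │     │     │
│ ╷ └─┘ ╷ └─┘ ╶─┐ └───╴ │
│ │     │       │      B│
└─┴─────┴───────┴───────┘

Checking passable neighbors of (9, 11):
Neighbors: (9, 10)
Count: 1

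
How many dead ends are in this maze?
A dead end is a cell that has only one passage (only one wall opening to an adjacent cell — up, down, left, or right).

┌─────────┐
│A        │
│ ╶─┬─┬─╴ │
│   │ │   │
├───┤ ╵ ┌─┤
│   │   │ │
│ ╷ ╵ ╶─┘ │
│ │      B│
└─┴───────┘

Checking each cell for number of passages:

Dead ends found at positions:
  (1, 1)
  (1, 2)
  (2, 4)
  (3, 0)
Total dead ends: 4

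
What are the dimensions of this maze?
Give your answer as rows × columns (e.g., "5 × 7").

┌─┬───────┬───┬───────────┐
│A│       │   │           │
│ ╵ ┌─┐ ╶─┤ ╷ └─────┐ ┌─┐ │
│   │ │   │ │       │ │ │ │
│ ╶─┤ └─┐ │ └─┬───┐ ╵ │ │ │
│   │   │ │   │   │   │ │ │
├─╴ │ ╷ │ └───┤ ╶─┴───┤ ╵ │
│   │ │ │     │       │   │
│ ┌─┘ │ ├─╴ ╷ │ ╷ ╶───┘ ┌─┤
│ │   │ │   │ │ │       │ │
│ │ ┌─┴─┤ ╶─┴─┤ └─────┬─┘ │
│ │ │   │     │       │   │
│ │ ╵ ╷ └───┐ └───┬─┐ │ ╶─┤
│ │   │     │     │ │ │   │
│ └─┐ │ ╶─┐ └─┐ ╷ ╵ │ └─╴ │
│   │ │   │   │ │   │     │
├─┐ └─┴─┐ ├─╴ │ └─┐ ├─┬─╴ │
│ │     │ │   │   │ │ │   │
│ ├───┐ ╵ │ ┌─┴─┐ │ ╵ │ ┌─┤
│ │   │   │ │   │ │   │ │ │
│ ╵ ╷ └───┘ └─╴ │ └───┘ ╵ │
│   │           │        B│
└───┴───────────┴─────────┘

Counting the maze dimensions:
Rows (vertical): 11
Columns (horizontal): 13
Dimensions: 11 × 13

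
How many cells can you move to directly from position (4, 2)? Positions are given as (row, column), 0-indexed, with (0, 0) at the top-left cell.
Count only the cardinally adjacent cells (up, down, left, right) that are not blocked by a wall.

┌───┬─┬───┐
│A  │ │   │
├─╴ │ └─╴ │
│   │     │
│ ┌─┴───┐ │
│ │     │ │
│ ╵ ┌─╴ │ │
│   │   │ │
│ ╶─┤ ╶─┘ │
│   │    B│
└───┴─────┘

Checking passable neighbors of (4, 2):
Neighbors: (3, 2), (4, 3)
Count: 2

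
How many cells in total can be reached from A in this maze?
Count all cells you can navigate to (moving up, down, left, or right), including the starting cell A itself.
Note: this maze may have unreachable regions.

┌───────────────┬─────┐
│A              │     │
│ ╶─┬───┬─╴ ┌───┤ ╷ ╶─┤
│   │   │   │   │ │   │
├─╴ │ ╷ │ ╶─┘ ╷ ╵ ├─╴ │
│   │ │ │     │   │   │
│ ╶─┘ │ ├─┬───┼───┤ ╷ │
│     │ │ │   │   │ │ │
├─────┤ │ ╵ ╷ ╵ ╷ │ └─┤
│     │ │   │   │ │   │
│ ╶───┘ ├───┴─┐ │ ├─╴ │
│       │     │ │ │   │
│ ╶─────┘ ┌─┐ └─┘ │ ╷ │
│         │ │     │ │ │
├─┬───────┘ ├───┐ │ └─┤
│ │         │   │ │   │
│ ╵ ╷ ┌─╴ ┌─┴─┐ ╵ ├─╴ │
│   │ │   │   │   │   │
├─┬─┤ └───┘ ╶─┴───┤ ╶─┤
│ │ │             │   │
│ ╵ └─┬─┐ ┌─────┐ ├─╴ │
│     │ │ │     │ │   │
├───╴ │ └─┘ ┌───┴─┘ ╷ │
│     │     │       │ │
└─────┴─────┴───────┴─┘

Using BFS/flood-fill to find all reachable cells from A:
Maze size: 12 × 11 = 132 total cells
38 cell(s) are walled off and cannot be reached from A.
Reachable cells: 94

Reachable region (· marks reachable cells):

┌───────────────┬─────┐
│A · · · · · · ·│· · ·│
│ ╶─┬───┬─╴ ┌───┤ ╷ ╶─┤
│· ·│· ·│· ·│· ·│·│· ·│
├─╴ │ ╷ │ ╶─┘ ╷ ╵ ├─╴ │
│· ·│·│·│· · ·│· ·│· ·│
│ ╶─┘ │ ├─┬───┼───┤ ╷ │
│· · ·│·│·│· ·│· ·│·│·│
├─────┤ │ ╵ ╷ ╵ ╷ │ └─┤
│· · ·│·│· ·│· ·│·│· ·│
│ ╶───┘ ├───┴─┐ │ ├─╴ │
│· · · ·│· · ·│·│·│· ·│
│ ╶─────┘ ┌─┐ └─┘ │ ╷ │
│· · · · ·│ │· · ·│·│·│
├─┬───────┘ ├───┐ │ └─┤
│ │         │· ·│·│· ·│
│ ╵ ╷ ┌─╴ ┌─┴─┐ ╵ ├─╴ │
│   │ │   │   │· ·│· ·│
├─┬─┤ └───┘ ╶─┴───┤ ╶─┤
│ │ │             │· ·│
│ ╵ └─┬─┐ ┌─────┐ ├─╴ │
│     │ │ │     │ │· ·│
├───╴ │ └─┘ ┌───┴─┘ ╷ │
│     │     │· · · ·│·│
└─────┴─────┴───────┴─┘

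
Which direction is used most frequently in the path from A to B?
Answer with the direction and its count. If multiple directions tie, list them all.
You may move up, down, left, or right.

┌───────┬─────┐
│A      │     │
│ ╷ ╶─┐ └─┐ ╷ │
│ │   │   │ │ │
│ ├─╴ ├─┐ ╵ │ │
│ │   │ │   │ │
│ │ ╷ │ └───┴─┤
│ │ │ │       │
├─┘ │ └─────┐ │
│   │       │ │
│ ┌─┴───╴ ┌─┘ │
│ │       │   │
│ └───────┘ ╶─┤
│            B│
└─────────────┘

Directions: right, down, right, down, left, down, down, left, down, down, right, right, right, right, right, right
Counts: {'right': 8, 'down': 6, 'left': 2}
Most common: right (8 times)

Solution:

┌───────┬─────┐
│A ↓    │     │
│ ╷ ╶─┐ └─┐ ╷ │
│ │↳ ↓│   │ │ │
│ ├─╴ ├─┐ ╵ │ │
│ │↓ ↲│ │   │ │
│ │ ╷ │ └───┴─┤
│ │↓│ │       │
├─┘ │ └─────┐ │
│↓ ↲│       │ │
│ ┌─┴───╴ ┌─┘ │
│↓│       │   │
│ └───────┘ ╶─┤
│↳ → → → → → B│
└─────────────┘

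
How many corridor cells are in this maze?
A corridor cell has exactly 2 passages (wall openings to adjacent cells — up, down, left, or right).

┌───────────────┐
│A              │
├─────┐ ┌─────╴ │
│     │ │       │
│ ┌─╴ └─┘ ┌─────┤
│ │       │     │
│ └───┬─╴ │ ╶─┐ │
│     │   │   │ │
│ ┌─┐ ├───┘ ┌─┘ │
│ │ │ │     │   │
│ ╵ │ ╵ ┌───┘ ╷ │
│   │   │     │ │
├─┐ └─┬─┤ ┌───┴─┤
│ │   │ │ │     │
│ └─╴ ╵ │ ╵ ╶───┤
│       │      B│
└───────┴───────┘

Counting cells with exactly 2 passages:
Total corridor cells: 44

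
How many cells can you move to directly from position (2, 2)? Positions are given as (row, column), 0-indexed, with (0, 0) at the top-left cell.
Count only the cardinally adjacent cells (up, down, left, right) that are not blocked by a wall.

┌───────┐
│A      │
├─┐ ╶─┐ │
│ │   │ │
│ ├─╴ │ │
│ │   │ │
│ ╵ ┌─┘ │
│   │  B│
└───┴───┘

Checking passable neighbors of (2, 2):
Neighbors: (1, 2), (2, 1)
Count: 2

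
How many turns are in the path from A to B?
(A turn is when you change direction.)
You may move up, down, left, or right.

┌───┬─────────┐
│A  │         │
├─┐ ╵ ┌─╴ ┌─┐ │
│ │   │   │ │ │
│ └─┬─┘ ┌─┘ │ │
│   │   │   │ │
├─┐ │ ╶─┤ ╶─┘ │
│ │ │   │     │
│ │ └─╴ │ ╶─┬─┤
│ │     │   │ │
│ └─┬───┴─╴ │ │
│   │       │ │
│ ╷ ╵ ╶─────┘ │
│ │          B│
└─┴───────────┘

Directions: right, down, right, up, right, right, right, right, down, down, down, left, left, down, right, down, left, left, left, down, right, right, right, right
Number of turns: 12

Solution:

┌───┬─────────┐
│A ↓│↱ → → → ↓│
├─┐ ╵ ┌─╴ ┌─┐ │
│ │↳ ↑│   │ │↓│
│ └─┬─┘ ┌─┘ │ │
│   │   │   │↓│
├─┐ │ ╶─┤ ╶─┘ │
│ │ │   │↓ ← ↲│
│ │ └─╴ │ ╶─┬─┤
│ │     │↳ ↓│ │
│ └─┬───┴─╴ │ │
│   │↓ ← ← ↲│ │
│ ╷ ╵ ╶─────┘ │
│ │  ↳ → → → B│
└─┴───────────┘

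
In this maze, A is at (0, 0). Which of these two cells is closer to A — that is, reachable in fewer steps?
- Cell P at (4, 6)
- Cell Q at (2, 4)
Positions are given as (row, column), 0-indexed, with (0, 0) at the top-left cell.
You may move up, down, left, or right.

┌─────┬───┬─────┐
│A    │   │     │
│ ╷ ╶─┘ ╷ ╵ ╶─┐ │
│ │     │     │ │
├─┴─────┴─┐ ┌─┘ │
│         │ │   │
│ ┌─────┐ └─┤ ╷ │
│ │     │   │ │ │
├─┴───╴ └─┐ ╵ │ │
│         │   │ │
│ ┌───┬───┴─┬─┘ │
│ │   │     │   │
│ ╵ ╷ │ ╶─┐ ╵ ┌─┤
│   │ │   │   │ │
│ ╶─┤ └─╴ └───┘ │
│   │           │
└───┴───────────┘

Shortest path A → P at (4, 6): 16 steps
Shortest path A → Q at (2, 4): 20 steps

P is closer (16 steps vs 20 steps).

Path to P:

┌─────┬───┬─────┐
│A ↓  │↱ ↓│↱ → ↓│
│ ╷ ╶─┘ ╷ ╵ ╶─┐ │
│ │↳ → ↑│↳ ↑  │↓│
├─┴─────┴─┐ ┌─┘ │
│         │ │↓ ↲│
│ ┌─────┐ └─┤ ╷ │
│ │     │   │↓│ │
├─┴───╴ └─┐ ╵ │ │
│         │  P│ │
│ ┌───┬───┴─┬─┘ │
│ │   │     │   │
│ ╵ ╷ │ ╶─┐ ╵ ┌─┤
│   │ │   │   │ │
│ ╶─┤ └─╴ └───┘ │
│   │           │
└───┴───────────┘

Path to Q:

┌─────┬───┬─────┐
│A ↓  │↱ ↓│↱ → ↓│
│ ╷ ╶─┘ ╷ ╵ ╶─┐ │
│ │↳ → ↑│↳ ↑  │↓│
├─┴─────┴─┐ ┌─┘ │
│        Q│ │↓ ↲│
│ ┌─────┐ └─┤ ╷ │
│ │     │↑ ↰│↓│ │
├─┴───╴ └─┐ ╵ │ │
│         │↑ ↲│ │
│ ┌───┬───┴─┬─┘ │
│ │   │     │   │
│ ╵ ╷ │ ╶─┐ ╵ ┌─┤
│   │ │   │   │ │
│ ╶─┤ └─╴ └───┘ │
│   │           │
└───┴───────────┘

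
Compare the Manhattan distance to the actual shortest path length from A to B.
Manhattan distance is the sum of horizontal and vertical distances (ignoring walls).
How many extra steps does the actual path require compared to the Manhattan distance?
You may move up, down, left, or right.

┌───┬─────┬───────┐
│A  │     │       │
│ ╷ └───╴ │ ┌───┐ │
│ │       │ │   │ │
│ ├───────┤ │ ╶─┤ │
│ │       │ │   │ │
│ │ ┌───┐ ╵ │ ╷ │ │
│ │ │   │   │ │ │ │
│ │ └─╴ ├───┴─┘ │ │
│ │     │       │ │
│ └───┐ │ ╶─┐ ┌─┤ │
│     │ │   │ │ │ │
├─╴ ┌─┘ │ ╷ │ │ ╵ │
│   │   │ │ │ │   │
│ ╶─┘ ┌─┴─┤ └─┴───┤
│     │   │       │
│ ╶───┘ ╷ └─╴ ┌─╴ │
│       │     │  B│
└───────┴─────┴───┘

Manhattan distance: |8 - 0| + |8 - 0| = 16
Actual path length: 22
Extra steps: 22 - 16 = 6

Solution:

┌───┬─────┬───────┐
│A  │     │       │
│ ╷ └───╴ │ ┌───┐ │
│↓│       │ │   │ │
│ ├───────┤ │ ╶─┤ │
│↓│       │ │   │ │
│ │ ┌───┐ ╵ │ ╷ │ │
│↓│ │   │   │ │ │ │
│ │ └─╴ ├───┴─┘ │ │
│↓│     │       │ │
│ └───┐ │ ╶─┐ ┌─┤ │
│↳ ↓  │ │   │ │ │ │
├─╴ ┌─┘ │ ╷ │ │ ╵ │
│↓ ↲│   │ │ │ │   │
│ ╶─┘ ┌─┴─┤ └─┴───┤
│↓    │↱ ↓│  ↱ → ↓│
│ ╶───┘ ╷ └─╴ ┌─╴ │
│↳ → → ↑│↳ → ↑│  B│
└───────┴─────┴───┘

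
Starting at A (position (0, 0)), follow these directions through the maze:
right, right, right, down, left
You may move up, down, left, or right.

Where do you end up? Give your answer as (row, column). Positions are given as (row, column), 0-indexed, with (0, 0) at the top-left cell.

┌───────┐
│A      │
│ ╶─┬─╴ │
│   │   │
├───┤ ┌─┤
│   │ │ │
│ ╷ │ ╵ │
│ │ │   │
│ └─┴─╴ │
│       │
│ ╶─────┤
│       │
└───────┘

Following directions step by step:
Start: (0, 0)
  right: (0, 0) → (0, 1)
  right: (0, 1) → (0, 2)
  right: (0, 2) → (0, 3)
  down: (0, 3) → (1, 3)
  left: (1, 3) → (1, 2)
Final position: (1, 2)

Path taken:

┌───────┐
│A → → ↓│
│ ╶─┬─╴ │
│   │B ↲│
├───┤ ┌─┤
│   │ │ │
│ ╷ │ ╵ │
│ │ │   │
│ └─┴─╴ │
│       │
│ ╶─────┤
│       │
└───────┘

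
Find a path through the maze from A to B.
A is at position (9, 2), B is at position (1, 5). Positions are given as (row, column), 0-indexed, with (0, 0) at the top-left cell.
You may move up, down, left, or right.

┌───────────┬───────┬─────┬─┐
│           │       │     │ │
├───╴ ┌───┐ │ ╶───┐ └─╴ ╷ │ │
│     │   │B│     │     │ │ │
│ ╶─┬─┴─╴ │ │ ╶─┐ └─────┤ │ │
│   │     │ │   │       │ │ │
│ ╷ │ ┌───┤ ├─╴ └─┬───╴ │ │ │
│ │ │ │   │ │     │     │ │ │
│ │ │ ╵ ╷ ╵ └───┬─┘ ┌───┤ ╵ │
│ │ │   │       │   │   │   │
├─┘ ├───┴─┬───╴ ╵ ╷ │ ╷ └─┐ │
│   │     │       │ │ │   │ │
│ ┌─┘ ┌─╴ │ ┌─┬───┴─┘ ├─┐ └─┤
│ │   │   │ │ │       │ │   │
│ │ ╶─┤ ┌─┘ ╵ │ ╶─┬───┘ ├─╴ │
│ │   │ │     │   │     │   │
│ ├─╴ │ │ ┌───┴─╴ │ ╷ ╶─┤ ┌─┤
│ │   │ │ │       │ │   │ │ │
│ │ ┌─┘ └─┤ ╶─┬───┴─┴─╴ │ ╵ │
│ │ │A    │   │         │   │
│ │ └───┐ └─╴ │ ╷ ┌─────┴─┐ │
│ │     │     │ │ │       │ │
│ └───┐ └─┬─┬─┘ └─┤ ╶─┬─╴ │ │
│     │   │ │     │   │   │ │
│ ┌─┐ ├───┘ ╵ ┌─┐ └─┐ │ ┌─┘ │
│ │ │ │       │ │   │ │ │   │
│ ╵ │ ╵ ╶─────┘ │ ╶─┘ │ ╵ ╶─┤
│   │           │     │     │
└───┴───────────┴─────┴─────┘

Finding the shortest path from (9, 2) to (1, 5):
Path length: 81 steps
Directions: right → right → down → right → right → up → left → up → right → right → right → up → left → up → right → right → right → up → up → right → down → right → down → right → down → left → down → down → right → down → down → down → left → down → left → up → up → right → up → left → left → left → down → right → down → down → left → left → up → up → left → left → down → left → left → left → down → left → up → up → left → left → up → up → up → up → up → up → right → up → up → up → left → up → right → right → up → right → right → right → down

Solution:

┌───────────┬───────┬─────┬─┐
│    ↱ → → ↓│       │     │ │
├───╴ ┌───┐ │ ╶───┐ └─╴ ╷ │ │
│↱ → ↑│   │B│     │     │ │ │
│ ╶─┬─┴─╴ │ │ ╶─┐ └─────┤ │ │
│↑ ↰│     │ │   │       │ │ │
│ ╷ │ ┌───┤ ├─╴ └─┬───╴ │ │ │
│ │↑│ │   │ │     │     │ │ │
│ │ │ ╵ ╷ ╵ └───┬─┘ ┌───┤ ╵ │
│ │↑│   │       │   │↱ ↓│   │
├─┘ ├───┴─┬───╴ ╵ ╷ │ ╷ └─┐ │
│↱ ↑│     │       │ │↑│↳ ↓│ │
│ ┌─┘ ┌─╴ │ ┌─┬───┴─┘ ├─┐ └─┤
│↑│   │   │ │ │↱ → → ↑│ │↳ ↓│
│ │ ╶─┤ ┌─┘ ╵ │ ╶─┬───┘ ├─╴ │
│↑│   │ │     │↑ ↰│     │↓ ↲│
│ ├─╴ │ │ ┌───┴─╴ │ ╷ ╶─┤ ┌─┤
│↑│   │ │ │↱ → → ↑│ │   │↓│ │
│ │ ┌─┘ └─┤ ╶─┬───┴─┴─╴ │ ╵ │
│↑│ │A → ↓│↑ ↰│         │↳ ↓│
│ │ └───┐ └─╴ │ ╷ ┌─────┴─┐ │
│↑│     │↳ → ↑│ │ │↓ ← ← ↰│↓│
│ └───┐ └─┬─┬─┘ └─┤ ╶─┬─╴ │ │
│↑ ← ↰│   │ │↓ ← ↰│↳ ↓│↱ ↑│↓│
│ ┌─┐ ├───┘ ╵ ┌─┐ └─┐ │ ┌─┘ │
│ │ │↑│↓ ← ← ↲│ │↑  │↓│↑│↓ ↲│
│ ╵ │ ╵ ╶─────┘ │ ╶─┘ │ ╵ ╶─┤
│   │↑ ↲        │↑ ← ↲│↑ ↲  │
└───┴───────────┴─────┴─────┘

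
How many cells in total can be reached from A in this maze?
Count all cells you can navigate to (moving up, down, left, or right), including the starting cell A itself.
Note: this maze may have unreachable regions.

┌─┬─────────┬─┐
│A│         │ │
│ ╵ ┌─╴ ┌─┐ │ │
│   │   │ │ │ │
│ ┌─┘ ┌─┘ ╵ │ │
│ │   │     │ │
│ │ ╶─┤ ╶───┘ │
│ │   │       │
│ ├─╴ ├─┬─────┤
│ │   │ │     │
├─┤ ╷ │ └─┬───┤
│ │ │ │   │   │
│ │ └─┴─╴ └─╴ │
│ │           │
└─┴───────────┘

Using BFS/flood-fill to find all reachable cells from A:
Maze size: 7 × 7 = 49 total cells
5 cell(s) are walled off and cannot be reached from A.
Reachable cells: 44

Reachable region (· marks reachable cells):

┌─┬─────────┬─┐
│A│· · · · ·│·│
│ ╵ ┌─╴ ┌─┐ │ │
│· ·│· ·│·│·│·│
│ ┌─┘ ┌─┘ ╵ │ │
│·│· ·│· · ·│·│
│ │ ╶─┤ ╶───┘ │
│·│· ·│· · · ·│
│ ├─╴ ├─┬─────┤
│·│· ·│·│     │
├─┤ ╷ │ └─┬───┤
│ │·│·│· ·│· ·│
│ │ └─┴─╴ └─╴ │
│ │· · · · · ·│
└─┴───────────┘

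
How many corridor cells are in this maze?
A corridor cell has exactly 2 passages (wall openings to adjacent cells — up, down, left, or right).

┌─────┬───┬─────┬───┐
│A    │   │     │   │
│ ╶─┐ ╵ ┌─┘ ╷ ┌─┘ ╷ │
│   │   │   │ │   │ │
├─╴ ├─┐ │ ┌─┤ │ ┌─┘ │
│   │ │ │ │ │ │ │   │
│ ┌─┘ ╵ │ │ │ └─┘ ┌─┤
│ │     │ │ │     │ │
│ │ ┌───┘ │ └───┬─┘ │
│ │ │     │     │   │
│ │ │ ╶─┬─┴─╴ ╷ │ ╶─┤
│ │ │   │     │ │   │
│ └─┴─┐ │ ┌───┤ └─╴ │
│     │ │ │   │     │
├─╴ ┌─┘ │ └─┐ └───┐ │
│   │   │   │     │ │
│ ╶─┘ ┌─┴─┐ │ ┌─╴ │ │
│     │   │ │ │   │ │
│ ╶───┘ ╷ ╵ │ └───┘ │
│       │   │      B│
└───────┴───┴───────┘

Counting cells with exactly 2 passages:
Total corridor cells: 82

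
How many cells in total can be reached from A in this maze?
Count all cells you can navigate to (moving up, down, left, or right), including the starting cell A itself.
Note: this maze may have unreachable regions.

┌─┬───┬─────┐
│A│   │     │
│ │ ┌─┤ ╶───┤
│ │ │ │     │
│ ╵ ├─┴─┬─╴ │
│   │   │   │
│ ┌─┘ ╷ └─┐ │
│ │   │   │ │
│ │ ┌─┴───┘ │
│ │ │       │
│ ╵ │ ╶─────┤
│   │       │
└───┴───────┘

Using BFS/flood-fill to find all reachable cells from A:
Maze size: 6 × 6 = 36 total cells
18 cell(s) are walled off and cannot be reached from A.
Reachable cells: 18

Reachable region (· marks reachable cells):

┌─┬───┬─────┐
│A│· ·│     │
│ │ ┌─┤ ╶───┤
│·│·│ │     │
│ ╵ ├─┴─┬─╴ │
│· ·│· ·│   │
│ ┌─┘ ╷ └─┐ │
│·│· ·│· ·│ │
│ │ ┌─┴───┘ │
│·│·│       │
│ ╵ │ ╶─────┤
│· ·│       │
└───┴───────┘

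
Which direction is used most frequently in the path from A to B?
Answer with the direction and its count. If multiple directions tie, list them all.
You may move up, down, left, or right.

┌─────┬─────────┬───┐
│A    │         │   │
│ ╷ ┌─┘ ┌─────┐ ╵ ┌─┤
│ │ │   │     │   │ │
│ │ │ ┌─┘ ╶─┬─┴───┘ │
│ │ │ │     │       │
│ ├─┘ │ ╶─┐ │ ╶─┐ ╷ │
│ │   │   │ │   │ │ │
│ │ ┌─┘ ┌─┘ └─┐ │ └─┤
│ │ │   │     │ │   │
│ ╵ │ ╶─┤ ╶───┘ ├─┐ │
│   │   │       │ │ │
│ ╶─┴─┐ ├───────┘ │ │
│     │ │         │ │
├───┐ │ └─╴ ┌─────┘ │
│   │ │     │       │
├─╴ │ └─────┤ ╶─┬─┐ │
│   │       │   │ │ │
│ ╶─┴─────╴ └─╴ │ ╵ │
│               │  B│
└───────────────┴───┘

Directions: down, down, down, down, down, down, right, right, down, down, right, right, right, down, right, right, up, left, up, right, right, right, down, down
Counts: {'down': 11, 'right': 10, 'up': 2, 'left': 1}
Most common: down (11 times)

Solution:

┌─────┬─────────┬───┐
│A    │         │   │
│ ╷ ┌─┘ ┌─────┐ ╵ ┌─┤
│↓│ │   │     │   │ │
│ │ │ ┌─┘ ╶─┬─┴───┘ │
│↓│ │ │     │       │
│ ├─┘ │ ╶─┐ │ ╶─┐ ╷ │
│↓│   │   │ │   │ │ │
│ │ ┌─┘ ┌─┘ └─┐ │ └─┤
│↓│ │   │     │ │   │
│ ╵ │ ╶─┤ ╶───┘ ├─┐ │
│↓  │   │       │ │ │
│ ╶─┴─┐ ├───────┘ │ │
│↳ → ↓│ │         │ │
├───┐ │ └─╴ ┌─────┘ │
│   │↓│     │↱ → → ↓│
├─╴ │ └─────┤ ╶─┬─┐ │
│   │↳ → → ↓│↑ ↰│ │↓│
│ ╶─┴─────╴ └─╴ │ ╵ │
│          ↳ → ↑│  B│
└───────────────┴───┘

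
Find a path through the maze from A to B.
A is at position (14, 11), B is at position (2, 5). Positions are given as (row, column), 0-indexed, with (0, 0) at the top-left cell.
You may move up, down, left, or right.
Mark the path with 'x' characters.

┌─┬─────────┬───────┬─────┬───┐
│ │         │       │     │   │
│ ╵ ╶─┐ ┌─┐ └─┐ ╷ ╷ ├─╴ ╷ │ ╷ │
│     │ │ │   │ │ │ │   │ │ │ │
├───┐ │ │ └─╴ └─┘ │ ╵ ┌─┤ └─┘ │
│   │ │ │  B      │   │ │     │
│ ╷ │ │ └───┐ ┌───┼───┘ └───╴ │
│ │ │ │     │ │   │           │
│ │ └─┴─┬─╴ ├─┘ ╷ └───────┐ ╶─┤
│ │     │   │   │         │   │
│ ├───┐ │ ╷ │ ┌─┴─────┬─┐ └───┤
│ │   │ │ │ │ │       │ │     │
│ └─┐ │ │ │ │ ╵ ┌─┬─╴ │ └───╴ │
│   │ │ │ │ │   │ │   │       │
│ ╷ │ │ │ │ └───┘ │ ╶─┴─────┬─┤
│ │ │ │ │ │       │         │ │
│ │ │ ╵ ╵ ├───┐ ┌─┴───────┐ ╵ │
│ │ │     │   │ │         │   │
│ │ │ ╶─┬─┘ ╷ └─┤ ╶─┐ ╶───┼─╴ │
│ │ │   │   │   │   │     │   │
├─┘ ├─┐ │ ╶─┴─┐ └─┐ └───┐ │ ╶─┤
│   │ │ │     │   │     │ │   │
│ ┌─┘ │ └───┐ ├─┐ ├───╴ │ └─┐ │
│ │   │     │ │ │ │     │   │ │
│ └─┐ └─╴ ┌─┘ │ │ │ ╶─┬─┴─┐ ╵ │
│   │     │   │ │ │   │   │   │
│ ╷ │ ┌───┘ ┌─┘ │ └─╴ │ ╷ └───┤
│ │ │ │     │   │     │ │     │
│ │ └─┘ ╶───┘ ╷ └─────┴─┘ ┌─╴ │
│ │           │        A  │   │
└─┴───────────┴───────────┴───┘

Finding the shortest path from (14, 11) to (2, 5):
Path length: 54 steps
Directions: left → left → left → left → up → left → down → left → left → left → left → left → up → up → left → up → up → right → up → up → up → up → left → up → up → up → up → right → down → down → right → right → down → down → down → down → right → up → up → up → up → right → up → left → left → up → up → up → right → right → down → right → down → left

Solution:

┌─┬─────────┬───────┬─────┬───┐
│ │    x x x│       │     │   │
│ ╵ ╶─┐ ┌─┐ └─┐ ╷ ╷ ├─╴ ╷ │ ╷ │
│     │x│ │x x│ │ │ │   │ │ │ │
├───┐ │ │ └─╴ └─┘ │ ╵ ┌─┤ └─┘ │
│x x│ │x│  B x    │   │ │     │
│ ╷ │ │ └───┐ ┌───┼───┘ └───╴ │
│x│x│ │x x x│ │   │           │
│ │ └─┴─┬─╴ ├─┘ ╷ └───────┐ ╶─┤
│x│x x x│x x│   │         │   │
│ ├───┐ │ ╷ │ ┌─┴─────┬─┐ └───┤
│x│   │x│x│ │ │       │ │     │
│ └─┐ │ │ │ │ ╵ ┌─┬─╴ │ └───╴ │
│x x│ │x│x│ │   │ │   │       │
│ ╷ │ │ │ │ └───┘ │ ╶─┴─────┬─┤
│ │x│ │x│x│       │         │ │
│ │ │ ╵ ╵ ├───┐ ┌─┴───────┐ ╵ │
│ │x│  x x│   │ │         │   │
│ │ │ ╶─┬─┘ ╷ └─┤ ╶─┐ ╶───┼─╴ │
│ │x│   │   │   │   │     │   │
├─┘ ├─┐ │ ╶─┴─┐ └─┐ └───┐ │ ╶─┤
│x x│ │ │     │   │     │ │   │
│ ┌─┘ │ └───┐ ├─┐ ├───╴ │ └─┐ │
│x│   │     │ │ │ │     │   │ │
│ └─┐ └─╴ ┌─┘ │ │ │ ╶─┬─┴─┐ ╵ │
│x x│     │   │ │ │   │   │   │
│ ╷ │ ┌───┘ ┌─┘ │ └─╴ │ ╷ └───┤
│ │x│ │     │x x│     │ │     │
│ │ └─┘ ╶───┘ ╷ └─────┴─┘ ┌─╴ │
│ │x x x x x x│x x x x A  │   │
└─┴───────────┴───────────┴───┘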